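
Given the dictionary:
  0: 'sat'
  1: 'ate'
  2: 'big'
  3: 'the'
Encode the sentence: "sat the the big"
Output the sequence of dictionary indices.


Look up each word in the dictionary:
  'sat' -> 0
  'the' -> 3
  'the' -> 3
  'big' -> 2

Encoded: [0, 3, 3, 2]


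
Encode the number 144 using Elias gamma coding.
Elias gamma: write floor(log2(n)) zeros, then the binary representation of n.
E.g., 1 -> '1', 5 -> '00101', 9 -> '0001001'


num_bits = floor(log2(144)) + 1 = 8
leading_zeros = num_bits - 1 = 7
binary(144) = 10010000

Elias gamma(144) = '0000000' + '10010000' = 000000010010000 (15 bits)


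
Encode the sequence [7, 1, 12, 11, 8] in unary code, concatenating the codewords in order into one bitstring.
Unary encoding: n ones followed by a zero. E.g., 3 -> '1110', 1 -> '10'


Encode each number as n ones followed by a terminating 0:
  7 -> 11111110 (8 bits)
  1 -> 10 (2 bits)
  12 -> 1111111111110 (13 bits)
  11 -> 111111111110 (12 bits)
  8 -> 111111110 (9 bits)
Total length = 8 + 2 + 13 + 12 + 9 = 44 bits.

Unary([7, 1, 12, 11, 8]) = 11111110101111111111110111111111110111111110 (44 bits)


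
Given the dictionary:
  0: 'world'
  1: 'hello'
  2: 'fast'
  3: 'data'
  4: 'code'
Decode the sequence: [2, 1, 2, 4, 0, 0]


Look up each index in the dictionary:
  2 -> 'fast'
  1 -> 'hello'
  2 -> 'fast'
  4 -> 'code'
  0 -> 'world'
  0 -> 'world'

Decoded: "fast hello fast code world world"


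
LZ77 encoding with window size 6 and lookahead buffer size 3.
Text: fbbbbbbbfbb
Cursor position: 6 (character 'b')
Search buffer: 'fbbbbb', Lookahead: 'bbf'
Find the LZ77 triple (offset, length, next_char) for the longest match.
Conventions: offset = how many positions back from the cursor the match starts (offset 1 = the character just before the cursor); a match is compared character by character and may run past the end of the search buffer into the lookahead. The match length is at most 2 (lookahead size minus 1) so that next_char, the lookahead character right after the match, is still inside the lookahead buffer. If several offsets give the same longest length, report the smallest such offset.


Try each offset into the search buffer:
  offset=1 (pos 5, char 'b'): match length 2
  offset=2 (pos 4, char 'b'): match length 2
  offset=3 (pos 3, char 'b'): match length 2
  offset=4 (pos 2, char 'b'): match length 2
  offset=5 (pos 1, char 'b'): match length 2
  offset=6 (pos 0, char 'f'): match length 0
Longest match has length 2, found at offsets 1, 2, 3, 4, 5; take the smallest, offset 1.
next_char = character at position 6 + 2 = 8 -> 'f'

Best match: offset=1, length=2 (matching 'bb' starting at position 5)
LZ77 triple: (1, 2, 'f')


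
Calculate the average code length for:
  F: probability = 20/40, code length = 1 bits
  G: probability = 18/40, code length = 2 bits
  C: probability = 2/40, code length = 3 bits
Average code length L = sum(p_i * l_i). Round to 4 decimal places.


Weighted contributions p_i * l_i:
  F: (20/40) * 1 = 20/40
  G: (18/40) * 2 = 36/40
  C: (2/40) * 3 = 6/40
Sum = (20 + 36 + 6)/40 = 62/40

L = 62/40 = 1.5500 bits/symbol


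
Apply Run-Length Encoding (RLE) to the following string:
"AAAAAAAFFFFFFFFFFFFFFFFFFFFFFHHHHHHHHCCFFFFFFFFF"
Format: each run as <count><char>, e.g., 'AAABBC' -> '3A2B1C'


Scanning runs left to right:
  i=0: run of 'A' x 7 -> '7A'
  i=7: run of 'F' x 22 -> '22F'
  i=29: run of 'H' x 8 -> '8H'
  i=37: run of 'C' x 2 -> '2C'
  i=39: run of 'F' x 9 -> '9F'

RLE = 7A22F8H2C9F


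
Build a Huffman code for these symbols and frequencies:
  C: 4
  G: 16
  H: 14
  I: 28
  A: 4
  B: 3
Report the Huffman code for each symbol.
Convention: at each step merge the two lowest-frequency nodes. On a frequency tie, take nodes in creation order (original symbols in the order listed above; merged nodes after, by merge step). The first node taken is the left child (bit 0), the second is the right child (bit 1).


Huffman tree construction:
Step 1: Merge B(3) + C(4) = 7
Step 2: Merge A(4) + (B+C)(7) = 11
Step 3: Merge (A+(B+C))(11) + H(14) = 25
Step 4: Merge G(16) + ((A+(B+C))+H)(25) = 41
Step 5: Merge I(28) + (G+((A+(B+C))+H))(41) = 69
Read each symbol's code off the tree from the root (left child = 0, right child = 1).

Codes:
  C: 11011 (length 5)
  G: 10 (length 2)
  H: 111 (length 3)
  I: 0 (length 1)
  A: 1100 (length 4)
  B: 11010 (length 5)
Average code length: 153/69 = 2.2174 bits/symbol


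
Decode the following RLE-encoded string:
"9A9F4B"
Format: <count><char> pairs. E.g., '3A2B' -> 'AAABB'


Expanding each <count><char> pair:
  9A -> 'AAAAAAAAA'
  9F -> 'FFFFFFFFF'
  4B -> 'BBBB'

Decoded = AAAAAAAAAFFFFFFFFFBBBB


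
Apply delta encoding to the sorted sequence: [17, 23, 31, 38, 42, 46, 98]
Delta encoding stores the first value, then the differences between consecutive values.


First value: 17
Deltas:
  23 - 17 = 6
  31 - 23 = 8
  38 - 31 = 7
  42 - 38 = 4
  46 - 42 = 4
  98 - 46 = 52


Delta encoded: [17, 6, 8, 7, 4, 4, 52]


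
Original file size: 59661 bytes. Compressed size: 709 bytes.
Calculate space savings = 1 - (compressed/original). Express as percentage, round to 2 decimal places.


ratio = compressed/original = 709/59661 = 0.011884
savings = 1 - ratio = 1 - 0.011884 = 0.988116
as a percentage: 0.988116 * 100 = 98.81%

Space savings = 1 - 709/59661 = 98.81%


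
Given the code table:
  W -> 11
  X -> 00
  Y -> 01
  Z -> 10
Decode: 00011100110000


Decoding:
00 -> X
01 -> Y
11 -> W
00 -> X
11 -> W
00 -> X
00 -> X


Result: XYWXWXX


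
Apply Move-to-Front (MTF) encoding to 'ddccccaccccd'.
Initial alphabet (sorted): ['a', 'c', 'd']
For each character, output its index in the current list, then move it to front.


MTF encoding:
'd': index 2 in ['a', 'c', 'd'] -> ['d', 'a', 'c']
'd': index 0 in ['d', 'a', 'c'] -> ['d', 'a', 'c']
'c': index 2 in ['d', 'a', 'c'] -> ['c', 'd', 'a']
'c': index 0 in ['c', 'd', 'a'] -> ['c', 'd', 'a']
'c': index 0 in ['c', 'd', 'a'] -> ['c', 'd', 'a']
'c': index 0 in ['c', 'd', 'a'] -> ['c', 'd', 'a']
'a': index 2 in ['c', 'd', 'a'] -> ['a', 'c', 'd']
'c': index 1 in ['a', 'c', 'd'] -> ['c', 'a', 'd']
'c': index 0 in ['c', 'a', 'd'] -> ['c', 'a', 'd']
'c': index 0 in ['c', 'a', 'd'] -> ['c', 'a', 'd']
'c': index 0 in ['c', 'a', 'd'] -> ['c', 'a', 'd']
'd': index 2 in ['c', 'a', 'd'] -> ['d', 'c', 'a']


Output: [2, 0, 2, 0, 0, 0, 2, 1, 0, 0, 0, 2]


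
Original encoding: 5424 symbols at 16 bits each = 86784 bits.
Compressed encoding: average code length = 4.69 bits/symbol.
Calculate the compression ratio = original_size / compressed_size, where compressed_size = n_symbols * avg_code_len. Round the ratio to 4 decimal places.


original_size = n_symbols * orig_bits = 5424 * 16 = 86784 bits
compressed_size = n_symbols * avg_code_len = 5424 * 4.69 = 25438.56 bits
ratio = original_size / compressed_size = 86784 / 25438.56 = 3.4115

Compression ratio = 3.4115


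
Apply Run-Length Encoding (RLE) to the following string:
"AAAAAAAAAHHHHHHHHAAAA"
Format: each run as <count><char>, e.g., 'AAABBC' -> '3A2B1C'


Scanning runs left to right:
  i=0: run of 'A' x 9 -> '9A'
  i=9: run of 'H' x 8 -> '8H'
  i=17: run of 'A' x 4 -> '4A'

RLE = 9A8H4A


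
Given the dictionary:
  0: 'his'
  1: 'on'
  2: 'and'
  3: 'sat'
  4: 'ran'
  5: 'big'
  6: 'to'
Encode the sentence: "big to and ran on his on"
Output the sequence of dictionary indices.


Look up each word in the dictionary:
  'big' -> 5
  'to' -> 6
  'and' -> 2
  'ran' -> 4
  'on' -> 1
  'his' -> 0
  'on' -> 1

Encoded: [5, 6, 2, 4, 1, 0, 1]


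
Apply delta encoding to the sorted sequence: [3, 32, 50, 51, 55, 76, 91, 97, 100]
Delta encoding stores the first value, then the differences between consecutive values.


First value: 3
Deltas:
  32 - 3 = 29
  50 - 32 = 18
  51 - 50 = 1
  55 - 51 = 4
  76 - 55 = 21
  91 - 76 = 15
  97 - 91 = 6
  100 - 97 = 3


Delta encoded: [3, 29, 18, 1, 4, 21, 15, 6, 3]


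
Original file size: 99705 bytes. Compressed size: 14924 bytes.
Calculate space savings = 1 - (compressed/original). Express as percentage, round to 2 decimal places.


ratio = compressed/original = 14924/99705 = 0.149682
savings = 1 - ratio = 1 - 0.149682 = 0.850318
as a percentage: 0.850318 * 100 = 85.03%

Space savings = 1 - 14924/99705 = 85.03%


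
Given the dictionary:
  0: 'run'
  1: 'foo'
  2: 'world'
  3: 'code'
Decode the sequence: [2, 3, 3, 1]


Look up each index in the dictionary:
  2 -> 'world'
  3 -> 'code'
  3 -> 'code'
  1 -> 'foo'

Decoded: "world code code foo"


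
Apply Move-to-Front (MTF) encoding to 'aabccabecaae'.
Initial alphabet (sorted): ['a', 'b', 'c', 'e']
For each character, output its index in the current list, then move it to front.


MTF encoding:
'a': index 0 in ['a', 'b', 'c', 'e'] -> ['a', 'b', 'c', 'e']
'a': index 0 in ['a', 'b', 'c', 'e'] -> ['a', 'b', 'c', 'e']
'b': index 1 in ['a', 'b', 'c', 'e'] -> ['b', 'a', 'c', 'e']
'c': index 2 in ['b', 'a', 'c', 'e'] -> ['c', 'b', 'a', 'e']
'c': index 0 in ['c', 'b', 'a', 'e'] -> ['c', 'b', 'a', 'e']
'a': index 2 in ['c', 'b', 'a', 'e'] -> ['a', 'c', 'b', 'e']
'b': index 2 in ['a', 'c', 'b', 'e'] -> ['b', 'a', 'c', 'e']
'e': index 3 in ['b', 'a', 'c', 'e'] -> ['e', 'b', 'a', 'c']
'c': index 3 in ['e', 'b', 'a', 'c'] -> ['c', 'e', 'b', 'a']
'a': index 3 in ['c', 'e', 'b', 'a'] -> ['a', 'c', 'e', 'b']
'a': index 0 in ['a', 'c', 'e', 'b'] -> ['a', 'c', 'e', 'b']
'e': index 2 in ['a', 'c', 'e', 'b'] -> ['e', 'a', 'c', 'b']


Output: [0, 0, 1, 2, 0, 2, 2, 3, 3, 3, 0, 2]


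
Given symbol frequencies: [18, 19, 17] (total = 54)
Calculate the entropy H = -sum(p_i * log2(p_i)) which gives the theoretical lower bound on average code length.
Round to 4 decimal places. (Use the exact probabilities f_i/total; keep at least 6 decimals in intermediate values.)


Per-symbol terms -p_i * log2(p_i) with p_i = f_i/54:
  p = 18/54 = 0.333333: log2(p) = -1.584963, -p*log2(p) = 0.528321
  p = 19/54 = 0.351852: log2(p) = -1.506960, -p*log2(p) = 0.530227
  p = 17/54 = 0.314815: log2(p) = -1.667425, -p*log2(p) = 0.524930
H = 0.528321 + 0.530227 + 0.524930 = 1.583478

H = 1.5835 bits/symbol


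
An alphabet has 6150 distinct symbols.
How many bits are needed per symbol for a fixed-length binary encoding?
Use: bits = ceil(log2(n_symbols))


log2(6150) = 12.5864
Bracket: 2^12 = 4096 < 6150 <= 2^13 = 8192
So ceil(log2(6150)) = 13

bits = ceil(log2(6150)) = ceil(12.5864) = 13 bits


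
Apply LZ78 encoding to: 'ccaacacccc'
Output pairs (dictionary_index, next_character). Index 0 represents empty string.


LZ78 encoding steps:
Dictionary: {0: ''}
Step 1: w='' (idx 0), next='c' -> output (0, 'c'), add 'c' as idx 1
Step 2: w='c' (idx 1), next='a' -> output (1, 'a'), add 'ca' as idx 2
Step 3: w='' (idx 0), next='a' -> output (0, 'a'), add 'a' as idx 3
Step 4: w='ca' (idx 2), next='c' -> output (2, 'c'), add 'cac' as idx 4
Step 5: w='c' (idx 1), next='c' -> output (1, 'c'), add 'cc' as idx 5
Step 6: w='c' (idx 1), end of input -> output (1, '')


Encoded: [(0, 'c'), (1, 'a'), (0, 'a'), (2, 'c'), (1, 'c'), (1, '')]


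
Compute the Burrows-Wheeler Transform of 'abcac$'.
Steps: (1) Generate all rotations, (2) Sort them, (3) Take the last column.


Rotations (sorted):
  0: $abcac -> last char: c
  1: abcac$ -> last char: $
  2: ac$abc -> last char: c
  3: bcac$a -> last char: a
  4: c$abca -> last char: a
  5: cac$ab -> last char: b


BWT = c$caab


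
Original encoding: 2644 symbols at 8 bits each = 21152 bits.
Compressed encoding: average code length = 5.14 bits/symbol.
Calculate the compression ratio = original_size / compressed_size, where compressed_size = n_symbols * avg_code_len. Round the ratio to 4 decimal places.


original_size = n_symbols * orig_bits = 2644 * 8 = 21152 bits
compressed_size = n_symbols * avg_code_len = 2644 * 5.14 = 13590.16 bits
ratio = original_size / compressed_size = 21152 / 13590.16 = 1.5564

Compression ratio = 1.5564


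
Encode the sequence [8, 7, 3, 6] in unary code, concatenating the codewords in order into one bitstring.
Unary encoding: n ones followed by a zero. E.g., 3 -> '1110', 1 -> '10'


Encode each number as n ones followed by a terminating 0:
  8 -> 111111110 (9 bits)
  7 -> 11111110 (8 bits)
  3 -> 1110 (4 bits)
  6 -> 1111110 (7 bits)
Total length = 9 + 8 + 4 + 7 = 28 bits.

Unary([8, 7, 3, 6]) = 1111111101111111011101111110 (28 bits)


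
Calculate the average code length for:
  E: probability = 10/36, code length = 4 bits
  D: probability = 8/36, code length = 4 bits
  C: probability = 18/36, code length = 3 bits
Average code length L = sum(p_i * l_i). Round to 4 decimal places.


Weighted contributions p_i * l_i:
  E: (10/36) * 4 = 40/36
  D: (8/36) * 4 = 32/36
  C: (18/36) * 3 = 54/36
Sum = (40 + 32 + 54)/36 = 126/36

L = 126/36 = 3.5000 bits/symbol


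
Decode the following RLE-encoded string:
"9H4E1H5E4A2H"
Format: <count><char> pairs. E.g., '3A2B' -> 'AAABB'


Expanding each <count><char> pair:
  9H -> 'HHHHHHHHH'
  4E -> 'EEEE'
  1H -> 'H'
  5E -> 'EEEEE'
  4A -> 'AAAA'
  2H -> 'HH'

Decoded = HHHHHHHHHEEEEHEEEEEAAAAHH


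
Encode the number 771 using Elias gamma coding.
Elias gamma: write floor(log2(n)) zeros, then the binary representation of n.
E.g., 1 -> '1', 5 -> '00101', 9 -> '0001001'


num_bits = floor(log2(771)) + 1 = 10
leading_zeros = num_bits - 1 = 9
binary(771) = 1100000011

Elias gamma(771) = '000000000' + '1100000011' = 0000000001100000011 (19 bits)


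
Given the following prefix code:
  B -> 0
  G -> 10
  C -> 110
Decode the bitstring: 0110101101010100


Decoding step by step:
Bits 0 -> B
Bits 110 -> C
Bits 10 -> G
Bits 110 -> C
Bits 10 -> G
Bits 10 -> G
Bits 10 -> G
Bits 0 -> B


Decoded message: BCGCGGGB


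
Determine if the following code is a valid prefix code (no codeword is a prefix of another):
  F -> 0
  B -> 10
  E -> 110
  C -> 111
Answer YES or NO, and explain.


Checking each pair (does one codeword prefix another?):
  F='0' vs B='10': no prefix
  F='0' vs E='110': no prefix
  F='0' vs C='111': no prefix
  B='10' vs F='0': no prefix
  B='10' vs E='110': no prefix
  B='10' vs C='111': no prefix
  E='110' vs F='0': no prefix
  E='110' vs B='10': no prefix
  E='110' vs C='111': no prefix
  C='111' vs F='0': no prefix
  C='111' vs B='10': no prefix
  C='111' vs E='110': no prefix
No violation found over all pairs.

YES -- this is a valid prefix code. No codeword is a prefix of any other codeword.


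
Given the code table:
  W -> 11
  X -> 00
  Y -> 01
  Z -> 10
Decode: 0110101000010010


Decoding:
01 -> Y
10 -> Z
10 -> Z
10 -> Z
00 -> X
01 -> Y
00 -> X
10 -> Z


Result: YZZZXYXZ


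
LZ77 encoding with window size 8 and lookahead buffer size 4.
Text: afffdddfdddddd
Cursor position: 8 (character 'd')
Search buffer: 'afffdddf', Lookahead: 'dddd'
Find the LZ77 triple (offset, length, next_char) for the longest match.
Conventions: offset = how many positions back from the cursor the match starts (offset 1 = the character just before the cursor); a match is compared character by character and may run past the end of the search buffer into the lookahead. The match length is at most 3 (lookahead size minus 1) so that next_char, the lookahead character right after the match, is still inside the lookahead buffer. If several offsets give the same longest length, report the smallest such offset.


Try each offset into the search buffer:
  offset=1 (pos 7, char 'f'): match length 0
  offset=2 (pos 6, char 'd'): match length 1
  offset=3 (pos 5, char 'd'): match length 2
  offset=4 (pos 4, char 'd'): match length 3
  offset=5 (pos 3, char 'f'): match length 0
  offset=6 (pos 2, char 'f'): match length 0
  offset=7 (pos 1, char 'f'): match length 0
  offset=8 (pos 0, char 'a'): match length 0
Longest match has length 3 at offset 4.
next_char = character at position 8 + 3 = 11 -> 'd'

Best match: offset=4, length=3 (matching 'ddd' starting at position 4)
LZ77 triple: (4, 3, 'd')


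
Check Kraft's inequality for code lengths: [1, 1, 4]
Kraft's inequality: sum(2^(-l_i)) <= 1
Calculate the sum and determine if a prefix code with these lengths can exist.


Sum = 2^(-1) + 2^(-1) + 2^(-4)
    = 0.5 + 0.5 + 0.0625
    = 17/16 = 1.0625
Since 1.0625 > 1, Kraft's inequality is NOT satisfied.
A prefix code with these lengths CANNOT exist.

Kraft sum = 1.0625. Not satisfied.


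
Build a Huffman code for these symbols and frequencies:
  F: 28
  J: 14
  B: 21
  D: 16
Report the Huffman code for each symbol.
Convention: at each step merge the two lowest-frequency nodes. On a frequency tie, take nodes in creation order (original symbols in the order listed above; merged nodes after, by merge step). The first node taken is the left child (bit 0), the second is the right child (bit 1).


Huffman tree construction:
Step 1: Merge J(14) + D(16) = 30
Step 2: Merge B(21) + F(28) = 49
Step 3: Merge (J+D)(30) + (B+F)(49) = 79
Read each symbol's code off the tree from the root (left child = 0, right child = 1).

Codes:
  F: 11 (length 2)
  J: 00 (length 2)
  B: 10 (length 2)
  D: 01 (length 2)
Average code length: 158/79 = 2.0000 bits/symbol


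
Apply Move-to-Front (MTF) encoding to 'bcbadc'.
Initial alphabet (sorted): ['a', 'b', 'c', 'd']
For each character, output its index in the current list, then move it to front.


MTF encoding:
'b': index 1 in ['a', 'b', 'c', 'd'] -> ['b', 'a', 'c', 'd']
'c': index 2 in ['b', 'a', 'c', 'd'] -> ['c', 'b', 'a', 'd']
'b': index 1 in ['c', 'b', 'a', 'd'] -> ['b', 'c', 'a', 'd']
'a': index 2 in ['b', 'c', 'a', 'd'] -> ['a', 'b', 'c', 'd']
'd': index 3 in ['a', 'b', 'c', 'd'] -> ['d', 'a', 'b', 'c']
'c': index 3 in ['d', 'a', 'b', 'c'] -> ['c', 'd', 'a', 'b']


Output: [1, 2, 1, 2, 3, 3]


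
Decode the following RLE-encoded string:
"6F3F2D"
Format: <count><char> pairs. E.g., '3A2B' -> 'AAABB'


Expanding each <count><char> pair:
  6F -> 'FFFFFF'
  3F -> 'FFF'
  2D -> 'DD'

Decoded = FFFFFFFFFDD


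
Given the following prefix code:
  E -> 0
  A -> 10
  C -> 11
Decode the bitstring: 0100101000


Decoding step by step:
Bits 0 -> E
Bits 10 -> A
Bits 0 -> E
Bits 10 -> A
Bits 10 -> A
Bits 0 -> E
Bits 0 -> E


Decoded message: EAEAAEE


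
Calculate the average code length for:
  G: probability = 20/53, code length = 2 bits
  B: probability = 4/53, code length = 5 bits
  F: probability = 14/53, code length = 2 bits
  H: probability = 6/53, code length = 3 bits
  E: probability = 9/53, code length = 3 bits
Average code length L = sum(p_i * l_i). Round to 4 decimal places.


Weighted contributions p_i * l_i:
  G: (20/53) * 2 = 40/53
  B: (4/53) * 5 = 20/53
  F: (14/53) * 2 = 28/53
  H: (6/53) * 3 = 18/53
  E: (9/53) * 3 = 27/53
Sum = (40 + 20 + 28 + 18 + 27)/53 = 133/53

L = 133/53 = 2.5094 bits/symbol


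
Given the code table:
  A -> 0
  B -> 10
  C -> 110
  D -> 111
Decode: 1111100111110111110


Decoding:
111 -> D
110 -> C
0 -> A
111 -> D
110 -> C
111 -> D
110 -> C


Result: DCADCDC


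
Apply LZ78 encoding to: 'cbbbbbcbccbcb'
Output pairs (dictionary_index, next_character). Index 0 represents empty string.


LZ78 encoding steps:
Dictionary: {0: ''}
Step 1: w='' (idx 0), next='c' -> output (0, 'c'), add 'c' as idx 1
Step 2: w='' (idx 0), next='b' -> output (0, 'b'), add 'b' as idx 2
Step 3: w='b' (idx 2), next='b' -> output (2, 'b'), add 'bb' as idx 3
Step 4: w='bb' (idx 3), next='c' -> output (3, 'c'), add 'bbc' as idx 4
Step 5: w='b' (idx 2), next='c' -> output (2, 'c'), add 'bc' as idx 5
Step 6: w='c' (idx 1), next='b' -> output (1, 'b'), add 'cb' as idx 6
Step 7: w='cb' (idx 6), end of input -> output (6, '')


Encoded: [(0, 'c'), (0, 'b'), (2, 'b'), (3, 'c'), (2, 'c'), (1, 'b'), (6, '')]


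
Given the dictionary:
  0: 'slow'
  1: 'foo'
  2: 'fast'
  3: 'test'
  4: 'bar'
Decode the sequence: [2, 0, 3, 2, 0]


Look up each index in the dictionary:
  2 -> 'fast'
  0 -> 'slow'
  3 -> 'test'
  2 -> 'fast'
  0 -> 'slow'

Decoded: "fast slow test fast slow"


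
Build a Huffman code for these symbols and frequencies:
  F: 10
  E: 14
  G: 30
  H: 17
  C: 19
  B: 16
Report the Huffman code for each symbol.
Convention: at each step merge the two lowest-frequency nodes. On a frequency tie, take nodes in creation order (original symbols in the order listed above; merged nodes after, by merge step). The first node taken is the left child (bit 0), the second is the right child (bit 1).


Huffman tree construction:
Step 1: Merge F(10) + E(14) = 24
Step 2: Merge B(16) + H(17) = 33
Step 3: Merge C(19) + (F+E)(24) = 43
Step 4: Merge G(30) + (B+H)(33) = 63
Step 5: Merge (C+(F+E))(43) + (G+(B+H))(63) = 106
Read each symbol's code off the tree from the root (left child = 0, right child = 1).

Codes:
  F: 010 (length 3)
  E: 011 (length 3)
  G: 10 (length 2)
  H: 111 (length 3)
  C: 00 (length 2)
  B: 110 (length 3)
Average code length: 269/106 = 2.5377 bits/symbol


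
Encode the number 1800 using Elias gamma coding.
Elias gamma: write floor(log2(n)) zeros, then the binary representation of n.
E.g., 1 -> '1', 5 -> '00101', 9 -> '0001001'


num_bits = floor(log2(1800)) + 1 = 11
leading_zeros = num_bits - 1 = 10
binary(1800) = 11100001000

Elias gamma(1800) = '0000000000' + '11100001000' = 000000000011100001000 (21 bits)


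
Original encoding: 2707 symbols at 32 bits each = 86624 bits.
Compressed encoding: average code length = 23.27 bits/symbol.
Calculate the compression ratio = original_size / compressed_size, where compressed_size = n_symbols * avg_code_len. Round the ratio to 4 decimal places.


original_size = n_symbols * orig_bits = 2707 * 32 = 86624 bits
compressed_size = n_symbols * avg_code_len = 2707 * 23.27 = 62991.89 bits
ratio = original_size / compressed_size = 86624 / 62991.89 = 1.3752

Compression ratio = 1.3752


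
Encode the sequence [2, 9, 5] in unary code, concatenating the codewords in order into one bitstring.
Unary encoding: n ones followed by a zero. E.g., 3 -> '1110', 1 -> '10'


Encode each number as n ones followed by a terminating 0:
  2 -> 110 (3 bits)
  9 -> 1111111110 (10 bits)
  5 -> 111110 (6 bits)
Total length = 3 + 10 + 6 = 19 bits.

Unary([2, 9, 5]) = 1101111111110111110 (19 bits)


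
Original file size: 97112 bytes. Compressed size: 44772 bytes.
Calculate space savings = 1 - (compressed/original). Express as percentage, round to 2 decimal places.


ratio = compressed/original = 44772/97112 = 0.461035
savings = 1 - ratio = 1 - 0.461035 = 0.538965
as a percentage: 0.538965 * 100 = 53.9%

Space savings = 1 - 44772/97112 = 53.9%


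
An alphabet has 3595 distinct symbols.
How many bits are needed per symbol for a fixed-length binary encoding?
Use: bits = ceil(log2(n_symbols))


log2(3595) = 11.8118
Bracket: 2^11 = 2048 < 3595 <= 2^12 = 4096
So ceil(log2(3595)) = 12

bits = ceil(log2(3595)) = ceil(11.8118) = 12 bits


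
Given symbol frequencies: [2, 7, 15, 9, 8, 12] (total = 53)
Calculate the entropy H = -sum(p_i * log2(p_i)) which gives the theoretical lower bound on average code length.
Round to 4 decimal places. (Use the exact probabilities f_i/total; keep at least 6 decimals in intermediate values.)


Per-symbol terms -p_i * log2(p_i) with p_i = f_i/53:
  p = 2/53 = 0.037736: log2(p) = -4.727920, -p*log2(p) = 0.178412
  p = 7/53 = 0.132075: log2(p) = -2.920566, -p*log2(p) = 0.385735
  p = 15/53 = 0.283019: log2(p) = -1.821030, -p*log2(p) = 0.515386
  p = 9/53 = 0.169811: log2(p) = -2.557995, -p*log2(p) = 0.434377
  p = 8/53 = 0.150943: log2(p) = -2.727920, -p*log2(p) = 0.411762
  p = 12/53 = 0.226415: log2(p) = -2.142958, -p*log2(p) = 0.485198
H = 0.178412 + 0.385735 + 0.515386 + 0.434377 + 0.411762 + 0.485198 = 2.410870

H = 2.4109 bits/symbol


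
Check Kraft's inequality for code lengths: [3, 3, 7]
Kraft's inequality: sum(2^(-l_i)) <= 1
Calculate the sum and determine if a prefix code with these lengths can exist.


Sum = 2^(-3) + 2^(-3) + 2^(-7)
    = 0.125 + 0.125 + 0.0078125
    = 33/128 = 0.2578125
Since 0.2578125 <= 1, Kraft's inequality IS satisfied.
A prefix code with these lengths CAN exist.

Kraft sum = 0.2578125. Satisfied.


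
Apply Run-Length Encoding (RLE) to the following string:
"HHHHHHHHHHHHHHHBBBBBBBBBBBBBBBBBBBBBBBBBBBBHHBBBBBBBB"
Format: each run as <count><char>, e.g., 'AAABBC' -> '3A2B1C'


Scanning runs left to right:
  i=0: run of 'H' x 15 -> '15H'
  i=15: run of 'B' x 28 -> '28B'
  i=43: run of 'H' x 2 -> '2H'
  i=45: run of 'B' x 8 -> '8B'

RLE = 15H28B2H8B


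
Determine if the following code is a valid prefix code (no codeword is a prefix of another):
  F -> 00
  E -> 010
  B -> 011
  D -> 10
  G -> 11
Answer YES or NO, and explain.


Checking each pair (does one codeword prefix another?):
  F='00' vs E='010': no prefix
  F='00' vs B='011': no prefix
  F='00' vs D='10': no prefix
  F='00' vs G='11': no prefix
  E='010' vs F='00': no prefix
  E='010' vs B='011': no prefix
  E='010' vs D='10': no prefix
  E='010' vs G='11': no prefix
  B='011' vs F='00': no prefix
  B='011' vs E='010': no prefix
  B='011' vs D='10': no prefix
  B='011' vs G='11': no prefix
  D='10' vs F='00': no prefix
  D='10' vs E='010': no prefix
  D='10' vs B='011': no prefix
  D='10' vs G='11': no prefix
  G='11' vs F='00': no prefix
  G='11' vs E='010': no prefix
  G='11' vs B='011': no prefix
  G='11' vs D='10': no prefix
No violation found over all pairs.

YES -- this is a valid prefix code. No codeword is a prefix of any other codeword.


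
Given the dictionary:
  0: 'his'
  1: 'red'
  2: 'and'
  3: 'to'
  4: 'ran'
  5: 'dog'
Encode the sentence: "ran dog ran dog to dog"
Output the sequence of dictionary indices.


Look up each word in the dictionary:
  'ran' -> 4
  'dog' -> 5
  'ran' -> 4
  'dog' -> 5
  'to' -> 3
  'dog' -> 5

Encoded: [4, 5, 4, 5, 3, 5]


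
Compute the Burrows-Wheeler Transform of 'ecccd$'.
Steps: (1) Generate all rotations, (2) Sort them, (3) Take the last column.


Rotations (sorted):
  0: $ecccd -> last char: d
  1: cccd$e -> last char: e
  2: ccd$ec -> last char: c
  3: cd$ecc -> last char: c
  4: d$eccc -> last char: c
  5: ecccd$ -> last char: $


BWT = deccc$


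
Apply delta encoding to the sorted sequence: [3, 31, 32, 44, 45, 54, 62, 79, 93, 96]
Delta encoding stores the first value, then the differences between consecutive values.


First value: 3
Deltas:
  31 - 3 = 28
  32 - 31 = 1
  44 - 32 = 12
  45 - 44 = 1
  54 - 45 = 9
  62 - 54 = 8
  79 - 62 = 17
  93 - 79 = 14
  96 - 93 = 3


Delta encoded: [3, 28, 1, 12, 1, 9, 8, 17, 14, 3]


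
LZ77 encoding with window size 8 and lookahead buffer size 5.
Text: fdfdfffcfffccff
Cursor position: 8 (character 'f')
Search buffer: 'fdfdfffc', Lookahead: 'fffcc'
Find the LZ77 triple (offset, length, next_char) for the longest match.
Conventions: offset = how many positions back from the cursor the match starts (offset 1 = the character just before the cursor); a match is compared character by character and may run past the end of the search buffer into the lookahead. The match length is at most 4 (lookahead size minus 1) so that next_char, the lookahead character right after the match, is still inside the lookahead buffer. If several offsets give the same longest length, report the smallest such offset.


Try each offset into the search buffer:
  offset=1 (pos 7, char 'c'): match length 0
  offset=2 (pos 6, char 'f'): match length 1
  offset=3 (pos 5, char 'f'): match length 2
  offset=4 (pos 4, char 'f'): match length 4
  offset=5 (pos 3, char 'd'): match length 0
  offset=6 (pos 2, char 'f'): match length 1
  offset=7 (pos 1, char 'd'): match length 0
  offset=8 (pos 0, char 'f'): match length 1
Longest match has length 4 at offset 4.
next_char = character at position 8 + 4 = 12 -> 'c'

Best match: offset=4, length=4 (matching 'fffc' starting at position 4)
LZ77 triple: (4, 4, 'c')


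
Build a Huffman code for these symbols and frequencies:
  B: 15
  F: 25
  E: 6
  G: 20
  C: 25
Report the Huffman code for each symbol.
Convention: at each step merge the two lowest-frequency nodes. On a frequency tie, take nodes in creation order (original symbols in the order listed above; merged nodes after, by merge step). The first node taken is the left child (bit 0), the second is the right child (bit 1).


Huffman tree construction:
Step 1: Merge E(6) + B(15) = 21
Step 2: Merge G(20) + (E+B)(21) = 41
Step 3: Merge F(25) + C(25) = 50
Step 4: Merge (G+(E+B))(41) + (F+C)(50) = 91
Read each symbol's code off the tree from the root (left child = 0, right child = 1).

Codes:
  B: 011 (length 3)
  F: 10 (length 2)
  E: 010 (length 3)
  G: 00 (length 2)
  C: 11 (length 2)
Average code length: 203/91 = 2.2308 bits/symbol


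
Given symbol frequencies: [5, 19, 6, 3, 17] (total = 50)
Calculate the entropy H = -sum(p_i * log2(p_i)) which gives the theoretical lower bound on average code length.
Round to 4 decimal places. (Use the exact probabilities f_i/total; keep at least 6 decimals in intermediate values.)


Per-symbol terms -p_i * log2(p_i) with p_i = f_i/50:
  p = 5/50 = 0.100000: log2(p) = -3.321928, -p*log2(p) = 0.332193
  p = 19/50 = 0.380000: log2(p) = -1.395929, -p*log2(p) = 0.530453
  p = 6/50 = 0.120000: log2(p) = -3.058894, -p*log2(p) = 0.367067
  p = 3/50 = 0.060000: log2(p) = -4.058894, -p*log2(p) = 0.243534
  p = 17/50 = 0.340000: log2(p) = -1.556393, -p*log2(p) = 0.529174
H = 0.332193 + 0.530453 + 0.367067 + 0.243534 + 0.529174 = 2.002421

H = 2.0024 bits/symbol


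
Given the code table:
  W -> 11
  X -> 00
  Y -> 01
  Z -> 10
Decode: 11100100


Decoding:
11 -> W
10 -> Z
01 -> Y
00 -> X


Result: WZYX


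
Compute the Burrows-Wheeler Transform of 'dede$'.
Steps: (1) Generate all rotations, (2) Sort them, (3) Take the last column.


Rotations (sorted):
  0: $dede -> last char: e
  1: de$de -> last char: e
  2: dede$ -> last char: $
  3: e$ded -> last char: d
  4: ede$d -> last char: d


BWT = ee$dd


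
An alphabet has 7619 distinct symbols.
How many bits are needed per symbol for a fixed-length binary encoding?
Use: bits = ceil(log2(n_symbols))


log2(7619) = 12.8954
Bracket: 2^12 = 4096 < 7619 <= 2^13 = 8192
So ceil(log2(7619)) = 13

bits = ceil(log2(7619)) = ceil(12.8954) = 13 bits


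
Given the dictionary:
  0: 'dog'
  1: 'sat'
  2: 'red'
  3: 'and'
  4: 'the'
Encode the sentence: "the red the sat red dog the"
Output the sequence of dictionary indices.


Look up each word in the dictionary:
  'the' -> 4
  'red' -> 2
  'the' -> 4
  'sat' -> 1
  'red' -> 2
  'dog' -> 0
  'the' -> 4

Encoded: [4, 2, 4, 1, 2, 0, 4]


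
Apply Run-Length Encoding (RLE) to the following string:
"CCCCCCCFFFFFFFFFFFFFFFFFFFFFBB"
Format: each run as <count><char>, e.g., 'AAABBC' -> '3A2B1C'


Scanning runs left to right:
  i=0: run of 'C' x 7 -> '7C'
  i=7: run of 'F' x 21 -> '21F'
  i=28: run of 'B' x 2 -> '2B'

RLE = 7C21F2B


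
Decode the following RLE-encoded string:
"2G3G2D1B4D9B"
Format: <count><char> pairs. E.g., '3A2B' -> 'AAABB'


Expanding each <count><char> pair:
  2G -> 'GG'
  3G -> 'GGG'
  2D -> 'DD'
  1B -> 'B'
  4D -> 'DDDD'
  9B -> 'BBBBBBBBB'

Decoded = GGGGGDDBDDDDBBBBBBBBB


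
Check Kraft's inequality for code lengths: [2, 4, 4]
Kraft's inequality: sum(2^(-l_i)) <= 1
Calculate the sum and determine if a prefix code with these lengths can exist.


Sum = 2^(-2) + 2^(-4) + 2^(-4)
    = 0.25 + 0.0625 + 0.0625
    = 6/16 = 0.375
Since 0.375 <= 1, Kraft's inequality IS satisfied.
A prefix code with these lengths CAN exist.

Kraft sum = 0.375. Satisfied.


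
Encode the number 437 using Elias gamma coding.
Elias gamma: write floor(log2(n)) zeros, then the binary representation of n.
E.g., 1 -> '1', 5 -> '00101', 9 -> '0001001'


num_bits = floor(log2(437)) + 1 = 9
leading_zeros = num_bits - 1 = 8
binary(437) = 110110101

Elias gamma(437) = '00000000' + '110110101' = 00000000110110101 (17 bits)


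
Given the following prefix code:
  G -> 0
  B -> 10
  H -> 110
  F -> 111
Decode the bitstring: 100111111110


Decoding step by step:
Bits 10 -> B
Bits 0 -> G
Bits 111 -> F
Bits 111 -> F
Bits 110 -> H


Decoded message: BGFFH


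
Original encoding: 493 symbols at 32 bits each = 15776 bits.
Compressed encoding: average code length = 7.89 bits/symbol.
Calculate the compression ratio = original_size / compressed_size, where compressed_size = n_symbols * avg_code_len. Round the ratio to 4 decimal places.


original_size = n_symbols * orig_bits = 493 * 32 = 15776 bits
compressed_size = n_symbols * avg_code_len = 493 * 7.89 = 3889.77 bits
ratio = original_size / compressed_size = 15776 / 3889.77 = 4.0558

Compression ratio = 4.0558


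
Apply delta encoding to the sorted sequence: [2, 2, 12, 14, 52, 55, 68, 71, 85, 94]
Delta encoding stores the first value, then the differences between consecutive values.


First value: 2
Deltas:
  2 - 2 = 0
  12 - 2 = 10
  14 - 12 = 2
  52 - 14 = 38
  55 - 52 = 3
  68 - 55 = 13
  71 - 68 = 3
  85 - 71 = 14
  94 - 85 = 9


Delta encoded: [2, 0, 10, 2, 38, 3, 13, 3, 14, 9]


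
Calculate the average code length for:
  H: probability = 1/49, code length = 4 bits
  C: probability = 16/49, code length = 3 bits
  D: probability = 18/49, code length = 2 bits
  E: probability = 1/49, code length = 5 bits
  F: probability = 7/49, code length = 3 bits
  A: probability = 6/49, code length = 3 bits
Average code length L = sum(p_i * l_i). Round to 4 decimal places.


Weighted contributions p_i * l_i:
  H: (1/49) * 4 = 4/49
  C: (16/49) * 3 = 48/49
  D: (18/49) * 2 = 36/49
  E: (1/49) * 5 = 5/49
  F: (7/49) * 3 = 21/49
  A: (6/49) * 3 = 18/49
Sum = (4 + 48 + 36 + 5 + 21 + 18)/49 = 132/49

L = 132/49 = 2.6939 bits/symbol


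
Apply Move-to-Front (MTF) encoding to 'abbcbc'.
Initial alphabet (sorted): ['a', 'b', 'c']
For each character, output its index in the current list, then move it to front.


MTF encoding:
'a': index 0 in ['a', 'b', 'c'] -> ['a', 'b', 'c']
'b': index 1 in ['a', 'b', 'c'] -> ['b', 'a', 'c']
'b': index 0 in ['b', 'a', 'c'] -> ['b', 'a', 'c']
'c': index 2 in ['b', 'a', 'c'] -> ['c', 'b', 'a']
'b': index 1 in ['c', 'b', 'a'] -> ['b', 'c', 'a']
'c': index 1 in ['b', 'c', 'a'] -> ['c', 'b', 'a']


Output: [0, 1, 0, 2, 1, 1]


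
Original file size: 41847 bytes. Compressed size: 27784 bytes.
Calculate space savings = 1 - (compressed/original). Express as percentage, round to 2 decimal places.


ratio = compressed/original = 27784/41847 = 0.663942
savings = 1 - ratio = 1 - 0.663942 = 0.336058
as a percentage: 0.336058 * 100 = 33.61%

Space savings = 1 - 27784/41847 = 33.61%


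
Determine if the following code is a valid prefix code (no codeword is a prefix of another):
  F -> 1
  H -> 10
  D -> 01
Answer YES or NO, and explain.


Checking each pair (does one codeword prefix another?):
  F='1' vs H='10': prefix -- VIOLATION

NO -- this is NOT a valid prefix code. F (1) is a prefix of H (10).


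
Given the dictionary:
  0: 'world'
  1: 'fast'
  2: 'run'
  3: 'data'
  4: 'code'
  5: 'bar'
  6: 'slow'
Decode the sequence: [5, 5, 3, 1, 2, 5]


Look up each index in the dictionary:
  5 -> 'bar'
  5 -> 'bar'
  3 -> 'data'
  1 -> 'fast'
  2 -> 'run'
  5 -> 'bar'

Decoded: "bar bar data fast run bar"


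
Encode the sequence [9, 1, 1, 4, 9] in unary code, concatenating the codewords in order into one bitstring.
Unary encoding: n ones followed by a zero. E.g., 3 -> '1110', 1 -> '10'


Encode each number as n ones followed by a terminating 0:
  9 -> 1111111110 (10 bits)
  1 -> 10 (2 bits)
  1 -> 10 (2 bits)
  4 -> 11110 (5 bits)
  9 -> 1111111110 (10 bits)
Total length = 10 + 2 + 2 + 5 + 10 = 29 bits.

Unary([9, 1, 1, 4, 9]) = 11111111101010111101111111110 (29 bits)


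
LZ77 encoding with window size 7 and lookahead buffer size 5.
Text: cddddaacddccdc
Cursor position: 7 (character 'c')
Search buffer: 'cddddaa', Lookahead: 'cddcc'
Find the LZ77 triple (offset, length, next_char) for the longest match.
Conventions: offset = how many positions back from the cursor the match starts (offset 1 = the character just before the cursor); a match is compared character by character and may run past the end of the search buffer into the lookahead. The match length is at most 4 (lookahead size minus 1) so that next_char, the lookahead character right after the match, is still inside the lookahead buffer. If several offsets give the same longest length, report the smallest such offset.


Try each offset into the search buffer:
  offset=1 (pos 6, char 'a'): match length 0
  offset=2 (pos 5, char 'a'): match length 0
  offset=3 (pos 4, char 'd'): match length 0
  offset=4 (pos 3, char 'd'): match length 0
  offset=5 (pos 2, char 'd'): match length 0
  offset=6 (pos 1, char 'd'): match length 0
  offset=7 (pos 0, char 'c'): match length 3
Longest match has length 3 at offset 7.
next_char = character at position 7 + 3 = 10 -> 'c'

Best match: offset=7, length=3 (matching 'cdd' starting at position 0)
LZ77 triple: (7, 3, 'c')


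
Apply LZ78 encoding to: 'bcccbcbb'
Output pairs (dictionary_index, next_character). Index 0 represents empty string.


LZ78 encoding steps:
Dictionary: {0: ''}
Step 1: w='' (idx 0), next='b' -> output (0, 'b'), add 'b' as idx 1
Step 2: w='' (idx 0), next='c' -> output (0, 'c'), add 'c' as idx 2
Step 3: w='c' (idx 2), next='c' -> output (2, 'c'), add 'cc' as idx 3
Step 4: w='b' (idx 1), next='c' -> output (1, 'c'), add 'bc' as idx 4
Step 5: w='b' (idx 1), next='b' -> output (1, 'b'), add 'bb' as idx 5


Encoded: [(0, 'b'), (0, 'c'), (2, 'c'), (1, 'c'), (1, 'b')]


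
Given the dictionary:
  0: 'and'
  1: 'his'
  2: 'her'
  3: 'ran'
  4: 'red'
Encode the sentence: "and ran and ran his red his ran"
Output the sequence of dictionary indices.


Look up each word in the dictionary:
  'and' -> 0
  'ran' -> 3
  'and' -> 0
  'ran' -> 3
  'his' -> 1
  'red' -> 4
  'his' -> 1
  'ran' -> 3

Encoded: [0, 3, 0, 3, 1, 4, 1, 3]


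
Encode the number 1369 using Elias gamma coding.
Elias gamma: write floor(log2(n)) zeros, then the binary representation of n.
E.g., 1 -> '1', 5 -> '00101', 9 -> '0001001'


num_bits = floor(log2(1369)) + 1 = 11
leading_zeros = num_bits - 1 = 10
binary(1369) = 10101011001

Elias gamma(1369) = '0000000000' + '10101011001' = 000000000010101011001 (21 bits)


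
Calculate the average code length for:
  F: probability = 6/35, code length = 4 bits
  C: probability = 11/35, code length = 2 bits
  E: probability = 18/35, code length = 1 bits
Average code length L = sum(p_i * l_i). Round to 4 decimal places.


Weighted contributions p_i * l_i:
  F: (6/35) * 4 = 24/35
  C: (11/35) * 2 = 22/35
  E: (18/35) * 1 = 18/35
Sum = (24 + 22 + 18)/35 = 64/35

L = 64/35 = 1.8286 bits/symbol


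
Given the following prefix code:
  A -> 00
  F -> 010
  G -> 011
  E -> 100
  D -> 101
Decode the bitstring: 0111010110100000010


Decoding step by step:
Bits 011 -> G
Bits 101 -> D
Bits 011 -> G
Bits 010 -> F
Bits 00 -> A
Bits 00 -> A
Bits 010 -> F


Decoded message: GDGFAAF


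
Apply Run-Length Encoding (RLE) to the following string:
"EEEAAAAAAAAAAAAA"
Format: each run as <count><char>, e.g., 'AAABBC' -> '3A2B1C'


Scanning runs left to right:
  i=0: run of 'E' x 3 -> '3E'
  i=3: run of 'A' x 13 -> '13A'

RLE = 3E13A


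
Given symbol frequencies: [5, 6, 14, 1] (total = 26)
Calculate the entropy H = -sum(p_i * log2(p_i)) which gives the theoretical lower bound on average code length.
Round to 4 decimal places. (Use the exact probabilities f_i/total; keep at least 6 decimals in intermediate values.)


Per-symbol terms -p_i * log2(p_i) with p_i = f_i/26:
  p = 5/26 = 0.192308: log2(p) = -2.378512, -p*log2(p) = 0.457406
  p = 6/26 = 0.230769: log2(p) = -2.115477, -p*log2(p) = 0.488187
  p = 14/26 = 0.538462: log2(p) = -0.893085, -p*log2(p) = 0.480892
  p = 1/26 = 0.038462: log2(p) = -4.700440, -p*log2(p) = 0.180786
H = 0.457406 + 0.488187 + 0.480892 + 0.180786 = 1.607271

H = 1.6073 bits/symbol


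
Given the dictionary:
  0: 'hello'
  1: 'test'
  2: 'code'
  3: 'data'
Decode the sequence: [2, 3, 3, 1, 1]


Look up each index in the dictionary:
  2 -> 'code'
  3 -> 'data'
  3 -> 'data'
  1 -> 'test'
  1 -> 'test'

Decoded: "code data data test test"


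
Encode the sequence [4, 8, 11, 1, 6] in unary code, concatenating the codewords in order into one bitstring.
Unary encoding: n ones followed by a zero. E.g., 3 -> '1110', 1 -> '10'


Encode each number as n ones followed by a terminating 0:
  4 -> 11110 (5 bits)
  8 -> 111111110 (9 bits)
  11 -> 111111111110 (12 bits)
  1 -> 10 (2 bits)
  6 -> 1111110 (7 bits)
Total length = 5 + 9 + 12 + 2 + 7 = 35 bits.

Unary([4, 8, 11, 1, 6]) = 11110111111110111111111110101111110 (35 bits)
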